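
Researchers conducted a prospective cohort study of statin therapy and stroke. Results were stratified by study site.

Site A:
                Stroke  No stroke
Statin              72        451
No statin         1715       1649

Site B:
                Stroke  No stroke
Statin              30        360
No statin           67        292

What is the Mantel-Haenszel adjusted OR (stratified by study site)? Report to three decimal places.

0.183

OR_MH = Σ(aᵢdᵢ/nᵢ) / Σ(bᵢcᵢ/nᵢ), where nᵢ is the stratum total.
Stratum 1 (Site A): n = 3887; a·d/n = 72·1649/3887 = 30.5449; b·c/n = 451·1715/3887 = 198.9877
Stratum 2 (Site B): n = 749; a·d/n = 30·292/749 = 11.6956; b·c/n = 360·67/749 = 32.2029
OR_MH = (30.5449 + 11.6956) / (198.9877 + 32.2029) = 42.2405 / 231.1906 = 0.18271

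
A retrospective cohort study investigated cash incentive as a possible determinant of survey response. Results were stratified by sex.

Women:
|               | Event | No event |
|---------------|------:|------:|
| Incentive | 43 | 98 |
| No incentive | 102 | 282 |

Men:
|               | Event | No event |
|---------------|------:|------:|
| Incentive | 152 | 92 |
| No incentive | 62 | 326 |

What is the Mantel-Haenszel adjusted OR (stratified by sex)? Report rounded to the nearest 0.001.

OR_MH = Σ(aᵢdᵢ/nᵢ) / Σ(bᵢcᵢ/nᵢ), where nᵢ is the stratum total.
Stratum 1 (Women): n = 525; a·d/n = 43·282/525 = 23.0971; b·c/n = 98·102/525 = 19.0400
Stratum 2 (Men): n = 632; a·d/n = 152·326/632 = 78.4051; b·c/n = 92·62/632 = 9.0253
OR_MH = (23.0971 + 78.4051) / (19.0400 + 9.0253) = 101.5022 / 28.0653 = 3.61664

3.617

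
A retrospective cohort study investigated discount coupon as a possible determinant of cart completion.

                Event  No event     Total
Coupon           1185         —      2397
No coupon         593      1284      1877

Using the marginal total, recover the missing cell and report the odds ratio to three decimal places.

The missing cell is in the exposed row: 2397 − 1185 = 1212.
So a = 1185, b = 1212, c = 593, d = 1284.
OR = (a·d)/(b·c) = (1185 × 1284) / (1212 × 593) = 1521540 / 718716 = 2.11703

2.117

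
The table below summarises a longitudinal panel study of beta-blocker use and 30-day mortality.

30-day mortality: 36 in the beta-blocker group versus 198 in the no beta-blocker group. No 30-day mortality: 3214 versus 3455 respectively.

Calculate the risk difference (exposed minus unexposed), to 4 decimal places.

-0.0431

From the description: a = 36, b = 3214, c = 198, d = 3455.
Risk in exposed = 36/3250 = 0.011077; risk in unexposed = 198/3653 = 0.054202.
Risk difference = 0.011077 − 0.054202 = -0.043125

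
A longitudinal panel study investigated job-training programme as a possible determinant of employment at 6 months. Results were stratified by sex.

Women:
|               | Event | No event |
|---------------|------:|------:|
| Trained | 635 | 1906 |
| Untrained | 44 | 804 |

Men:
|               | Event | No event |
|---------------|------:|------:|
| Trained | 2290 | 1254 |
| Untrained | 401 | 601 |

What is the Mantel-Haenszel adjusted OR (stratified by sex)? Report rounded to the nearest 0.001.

3.350

OR_MH = Σ(aᵢdᵢ/nᵢ) / Σ(bᵢcᵢ/nᵢ), where nᵢ is the stratum total.
Stratum 1 (Women): n = 3389; a·d/n = 635·804/3389 = 150.6462; b·c/n = 1906·44/3389 = 24.7459
Stratum 2 (Men): n = 4546; a·d/n = 2290·601/4546 = 302.7475; b·c/n = 1254·401/4546 = 110.6146
OR_MH = (150.6462 + 302.7475) / (24.7459 + 110.6146) = 453.3937 / 135.3605 = 3.34953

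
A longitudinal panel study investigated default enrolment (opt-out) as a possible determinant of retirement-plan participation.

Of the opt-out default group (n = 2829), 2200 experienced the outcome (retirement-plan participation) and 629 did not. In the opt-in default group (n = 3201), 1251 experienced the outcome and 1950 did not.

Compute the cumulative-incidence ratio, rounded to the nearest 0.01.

From the description: a = 2200, b = 629, c = 1251, d = 1950.
Risk in exposed = 2200/2829 = 0.77766; risk in unexposed = 1251/3201 = 0.39082.
RR = 0.77766 / 0.39082 = 1.98984
The risk among the exposed is 1.99 times that among the unexposed.

1.99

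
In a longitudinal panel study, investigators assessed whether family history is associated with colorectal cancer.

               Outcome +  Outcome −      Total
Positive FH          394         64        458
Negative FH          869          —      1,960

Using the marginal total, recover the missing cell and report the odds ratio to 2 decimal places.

7.73

The missing cell is in the unexposed row: 1960 − 869 = 1091.
So a = 394, b = 64, c = 869, d = 1091.
OR = (a·d)/(b·c) = (394 × 1091) / (64 × 869) = 429854 / 55616 = 7.72896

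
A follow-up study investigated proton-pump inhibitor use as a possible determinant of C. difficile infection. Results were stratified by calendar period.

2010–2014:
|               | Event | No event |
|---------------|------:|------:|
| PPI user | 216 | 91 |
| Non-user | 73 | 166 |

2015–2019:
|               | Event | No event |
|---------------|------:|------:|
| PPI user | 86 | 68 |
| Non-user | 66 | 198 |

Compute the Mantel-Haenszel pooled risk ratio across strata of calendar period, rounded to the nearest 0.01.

2.28

RR_MH = Σ(aᵢ·n₀ᵢ/nᵢ) / Σ(cᵢ·n₁ᵢ/nᵢ), with n₁ᵢ = aᵢ+bᵢ (exposed), n₀ᵢ = cᵢ+dᵢ (unexposed), nᵢ = n₁ᵢ+n₀ᵢ.
Stratum 1 (2010–2014): n₁ = 307, n₀ = 239, n = 546; a·n₀/n = 216·239/546 = 94.5495; c·n₁/n = 73·307/546 = 41.0458
Stratum 2 (2015–2019): n₁ = 154, n₀ = 264, n = 418; a·n₀/n = 86·264/418 = 54.3158; c·n₁/n = 66·154/418 = 24.3158
RR_MH = (94.5495 + 54.3158) / (41.0458 + 24.3158) = 148.8652 / 65.3616 = 2.27756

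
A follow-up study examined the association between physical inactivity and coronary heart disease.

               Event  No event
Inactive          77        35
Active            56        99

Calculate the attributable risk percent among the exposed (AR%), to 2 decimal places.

47.45

Cells: a = 77, b = 35, c = 56, d = 99.
Risk in exposed = 77/112 = 0.68750; risk in unexposed = 56/155 = 0.36129.
RR = 0.68750/0.36129 = 1.90290
AR% = (RR − 1)/RR × 100 = (1.90290 − 1)/1.90290 × 100 = 47.4487%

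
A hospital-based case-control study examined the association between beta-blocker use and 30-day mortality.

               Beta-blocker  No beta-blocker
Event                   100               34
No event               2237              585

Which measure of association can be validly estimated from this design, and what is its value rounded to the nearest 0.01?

0.77

Reading the table with exposure as columns: a = 100 (Beta-blocker, case), b = 2237 (Beta-blocker, non-case), c = 34 (No beta-blocker, case), d = 585.
This is a hospital-based case-control study: participants were sampled on outcome status, so risks in the source population cannot be estimated directly — relative risk is not valid here. The odds ratio is the appropriate measure.
OR = (a·d)/(b·c) = (100 × 585) / (2237 × 34) = 58500 / 76058 = 0.76915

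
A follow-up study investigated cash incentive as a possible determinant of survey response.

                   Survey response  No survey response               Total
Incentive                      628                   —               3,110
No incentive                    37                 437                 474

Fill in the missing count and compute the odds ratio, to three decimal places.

The missing cell is in the exposed row: 3110 − 628 = 2482.
So a = 628, b = 2482, c = 37, d = 437.
OR = (a·d)/(b·c) = (628 × 437) / (2482 × 37) = 274436 / 91834 = 2.98839

2.988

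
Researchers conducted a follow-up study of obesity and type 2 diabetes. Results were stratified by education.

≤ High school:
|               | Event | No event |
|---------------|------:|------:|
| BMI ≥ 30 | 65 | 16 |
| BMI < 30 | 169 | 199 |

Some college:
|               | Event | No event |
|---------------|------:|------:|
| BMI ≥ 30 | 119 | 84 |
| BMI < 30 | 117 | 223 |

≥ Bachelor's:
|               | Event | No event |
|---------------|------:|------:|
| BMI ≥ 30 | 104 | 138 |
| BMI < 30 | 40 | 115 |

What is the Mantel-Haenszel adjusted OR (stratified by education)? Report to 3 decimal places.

2.835

OR_MH = Σ(aᵢdᵢ/nᵢ) / Σ(bᵢcᵢ/nᵢ), where nᵢ is the stratum total.
Stratum 1 (≤ High school): n = 449; a·d/n = 65·199/449 = 28.8085; b·c/n = 16·169/449 = 6.0223
Stratum 2 (Some college): n = 543; a·d/n = 119·223/543 = 48.8711; b·c/n = 84·117/543 = 18.0994
Stratum 3 (≥ Bachelor's): n = 397; a·d/n = 104·115/397 = 30.1259; b·c/n = 138·40/397 = 13.9043
OR_MH = (28.8085 + 48.8711 + 30.1259) / (6.0223 + 18.0994 + 13.9043) = 107.8055 / 38.0260 = 2.83505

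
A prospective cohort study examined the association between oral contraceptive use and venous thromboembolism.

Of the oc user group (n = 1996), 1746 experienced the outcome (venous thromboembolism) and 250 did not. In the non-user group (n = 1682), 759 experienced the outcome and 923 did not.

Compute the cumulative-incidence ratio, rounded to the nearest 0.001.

1.939

From the description: a = 1746, b = 250, c = 759, d = 923.
Risk in exposed = 1746/1996 = 0.87475; risk in unexposed = 759/1682 = 0.45125.
RR = 0.87475 / 0.45125 = 1.93851
The risk among the exposed is 1.94 times that among the unexposed.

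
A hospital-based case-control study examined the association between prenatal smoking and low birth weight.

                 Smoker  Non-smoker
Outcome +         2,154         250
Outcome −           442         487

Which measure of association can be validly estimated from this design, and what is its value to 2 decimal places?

Reading the table with exposure as columns: a = 2154 (Smoker, case), b = 442 (Smoker, non-case), c = 250 (Non-smoker, case), d = 487.
This is a hospital-based case-control study: participants were sampled on outcome status, so risks in the source population cannot be estimated directly — relative risk is not valid here. The odds ratio is the appropriate measure.
OR = (a·d)/(b·c) = (2154 × 487) / (442 × 250) = 1048998 / 110500 = 9.49319

9.49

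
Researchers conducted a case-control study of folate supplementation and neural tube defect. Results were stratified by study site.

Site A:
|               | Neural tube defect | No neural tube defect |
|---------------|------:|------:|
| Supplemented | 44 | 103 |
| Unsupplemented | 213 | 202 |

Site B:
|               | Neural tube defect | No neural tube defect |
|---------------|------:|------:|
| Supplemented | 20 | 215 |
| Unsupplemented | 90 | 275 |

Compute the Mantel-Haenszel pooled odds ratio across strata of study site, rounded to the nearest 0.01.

OR_MH = Σ(aᵢdᵢ/nᵢ) / Σ(bᵢcᵢ/nᵢ), where nᵢ is the stratum total.
Stratum 1 (Site A): n = 562; a·d/n = 44·202/562 = 15.8149; b·c/n = 103·213/562 = 39.0374
Stratum 2 (Site B): n = 600; a·d/n = 20·275/600 = 9.1667; b·c/n = 215·90/600 = 32.2500
OR_MH = (15.8149 + 9.1667) / (39.0374 + 32.2500) = 24.9816 / 71.2874 = 0.35044

0.35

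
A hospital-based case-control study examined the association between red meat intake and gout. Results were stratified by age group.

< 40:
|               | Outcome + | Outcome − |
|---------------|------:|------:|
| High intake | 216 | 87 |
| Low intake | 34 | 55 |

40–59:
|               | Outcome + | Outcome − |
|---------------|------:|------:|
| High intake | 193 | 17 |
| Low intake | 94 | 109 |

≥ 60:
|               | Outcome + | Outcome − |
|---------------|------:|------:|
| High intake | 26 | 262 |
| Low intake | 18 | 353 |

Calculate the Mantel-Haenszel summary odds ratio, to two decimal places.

OR_MH = Σ(aᵢdᵢ/nᵢ) / Σ(bᵢcᵢ/nᵢ), where nᵢ is the stratum total.
Stratum 1 (< 40): n = 392; a·d/n = 216·55/392 = 30.3061; b·c/n = 87·34/392 = 7.5459
Stratum 2 (40–59): n = 413; a·d/n = 193·109/413 = 50.9370; b·c/n = 17·94/413 = 3.8692
Stratum 3 (≥ 60): n = 659; a·d/n = 26·353/659 = 13.9272; b·c/n = 262·18/659 = 7.1563
OR_MH = (30.3061 + 50.9370 + 13.9272) / (7.5459 + 3.8692 + 7.1563) = 95.1703 / 18.5715 = 5.12455

5.12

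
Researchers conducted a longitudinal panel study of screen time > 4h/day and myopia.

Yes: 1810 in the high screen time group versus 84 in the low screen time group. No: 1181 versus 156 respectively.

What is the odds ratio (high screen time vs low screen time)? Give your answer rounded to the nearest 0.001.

From the description: a = 1810, b = 1181, c = 84, d = 156.
OR = (a·d)/(b·c) = (1810 × 156) / (1181 × 84) = 282360 / 99204 = 2.84626
The odds of myopia are about 2.85 times as high in the high screen time group.

2.846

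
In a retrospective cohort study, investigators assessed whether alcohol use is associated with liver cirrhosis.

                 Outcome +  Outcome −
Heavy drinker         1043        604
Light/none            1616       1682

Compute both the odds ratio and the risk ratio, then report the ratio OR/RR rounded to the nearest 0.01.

Cells: a = 1043, b = 604, c = 1616, d = 1682.
OR = (1043·1682)/(604·1616) = 1754326/976064 = 1.79735
Risk in exposed = 1043/1647 = 0.63327; risk in unexposed = 1616/3298 = 0.48999; RR = 1.29241
OR/RR = 1.79735 / 1.29241 = 1.39070
The outcome is not rare, so the OR lies further from 1 than the RR.

1.39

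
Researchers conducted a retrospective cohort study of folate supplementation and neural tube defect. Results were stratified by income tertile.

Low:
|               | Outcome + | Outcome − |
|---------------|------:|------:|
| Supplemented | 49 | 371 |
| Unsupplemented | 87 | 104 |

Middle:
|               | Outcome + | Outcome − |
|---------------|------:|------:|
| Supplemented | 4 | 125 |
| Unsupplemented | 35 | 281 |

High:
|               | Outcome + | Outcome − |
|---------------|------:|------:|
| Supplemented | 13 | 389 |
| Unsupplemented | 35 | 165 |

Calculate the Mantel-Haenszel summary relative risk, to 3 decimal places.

0.241

RR_MH = Σ(aᵢ·n₀ᵢ/nᵢ) / Σ(cᵢ·n₁ᵢ/nᵢ), with n₁ᵢ = aᵢ+bᵢ (exposed), n₀ᵢ = cᵢ+dᵢ (unexposed), nᵢ = n₁ᵢ+n₀ᵢ.
Stratum 1 (Low): n₁ = 420, n₀ = 191, n = 611; a·n₀/n = 49·191/611 = 15.3175; c·n₁/n = 87·420/611 = 59.8036
Stratum 2 (Middle): n₁ = 129, n₀ = 316, n = 445; a·n₀/n = 4·316/445 = 2.8404; c·n₁/n = 35·129/445 = 10.1461
Stratum 3 (High): n₁ = 402, n₀ = 200, n = 602; a·n₀/n = 13·200/602 = 4.3189; c·n₁/n = 35·402/602 = 23.3721
RR_MH = (15.3175 + 2.8404 + 4.3189) / (59.8036 + 10.1461 + 23.3721) = 22.4769 / 93.3218 = 0.24085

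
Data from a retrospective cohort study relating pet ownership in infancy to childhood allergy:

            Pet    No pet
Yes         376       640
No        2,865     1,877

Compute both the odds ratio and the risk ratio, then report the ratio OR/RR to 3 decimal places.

Reading the table with exposure as columns: a = 376 (Pet, case), b = 2865 (Pet, non-case), c = 640 (No pet, case), d = 1877.
OR = (376·1877)/(2865·640) = 705752/1833600 = 0.38490
Risk in exposed = 376/3241 = 0.11601; risk in unexposed = 640/2517 = 0.25427; RR = 0.45626
OR/RR = 0.38490 / 0.45626 = 0.84360
The outcome is not rare, so the OR lies further from 1 than the RR.

0.844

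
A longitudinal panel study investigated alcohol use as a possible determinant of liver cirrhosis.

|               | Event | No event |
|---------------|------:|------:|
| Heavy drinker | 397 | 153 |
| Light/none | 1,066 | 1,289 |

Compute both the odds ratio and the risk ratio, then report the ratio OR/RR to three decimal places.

Cells: a = 397, b = 153, c = 1066, d = 1289.
OR = (397·1289)/(153·1066) = 511733/163098 = 3.13758
Risk in exposed = 397/550 = 0.72182; risk in unexposed = 1066/2355 = 0.45265; RR = 1.59464
OR/RR = 3.13758 / 1.59464 = 1.96758
The outcome is not rare, so the OR lies further from 1 than the RR.

1.968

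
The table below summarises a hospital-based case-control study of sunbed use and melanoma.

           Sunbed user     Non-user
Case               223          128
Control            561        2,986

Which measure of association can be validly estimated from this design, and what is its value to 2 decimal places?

9.27

Reading the table with exposure as columns: a = 223 (Sunbed user, case), b = 561 (Sunbed user, non-case), c = 128 (Non-user, case), d = 2986.
This is a hospital-based case-control study: participants were sampled on outcome status, so risks in the source population cannot be estimated directly — relative risk is not valid here. The odds ratio is the appropriate measure.
OR = (a·d)/(b·c) = (223 × 2986) / (561 × 128) = 665878 / 71808 = 9.27303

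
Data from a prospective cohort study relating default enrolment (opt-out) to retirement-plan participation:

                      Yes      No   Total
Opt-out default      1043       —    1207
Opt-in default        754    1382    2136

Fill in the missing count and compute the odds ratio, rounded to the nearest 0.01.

11.66

The missing cell is in the exposed row: 1207 − 1043 = 164.
So a = 1043, b = 164, c = 754, d = 1382.
OR = (a·d)/(b·c) = (1043 × 1382) / (164 × 754) = 1441426 / 123656 = 11.65674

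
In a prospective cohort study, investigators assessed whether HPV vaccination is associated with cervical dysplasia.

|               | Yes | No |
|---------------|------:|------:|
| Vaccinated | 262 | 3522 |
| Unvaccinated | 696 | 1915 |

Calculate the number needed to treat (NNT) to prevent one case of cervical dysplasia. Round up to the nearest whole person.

6

Risk in treated group = 262/3784 = 0.06924; risk in control = 696/2611 = 0.26656.
Absolute risk reduction = 0.26656 − 0.06924 = 0.19733
NNT = 1 / ARR = 1 / 0.19733 = 5.068 → round up → 6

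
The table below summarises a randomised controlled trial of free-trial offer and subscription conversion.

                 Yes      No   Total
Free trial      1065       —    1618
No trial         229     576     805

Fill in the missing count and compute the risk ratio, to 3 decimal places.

The missing cell is in the exposed row: 1618 − 1065 = 553.
So a = 1065, b = 553, c = 229, d = 576.
RR = [a/(a+b)] / [c/(c+d)] = (1065/1618) / (229/805) = 0.65822/0.28447 = 2.31383

2.314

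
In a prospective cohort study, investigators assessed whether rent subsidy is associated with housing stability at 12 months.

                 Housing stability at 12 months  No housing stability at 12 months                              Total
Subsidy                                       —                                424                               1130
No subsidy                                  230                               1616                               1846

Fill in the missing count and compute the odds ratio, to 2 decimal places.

11.70

The missing cell is in the exposed row: 1130 − 424 = 706.
So a = 706, b = 424, c = 230, d = 1616.
OR = (a·d)/(b·c) = (706 × 1616) / (424 × 230) = 1140896 / 97520 = 11.69910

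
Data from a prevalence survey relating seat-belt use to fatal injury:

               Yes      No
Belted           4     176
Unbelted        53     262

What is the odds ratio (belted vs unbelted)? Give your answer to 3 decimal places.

0.112

Cells: a = 4, b = 176, c = 53, d = 262.
OR = (a·d)/(b·c) = (4 × 262) / (176 × 53) = 1048 / 9328 = 0.11235
Exposure is associated with lower odds of fatal injury (OR = 0.11 < 1).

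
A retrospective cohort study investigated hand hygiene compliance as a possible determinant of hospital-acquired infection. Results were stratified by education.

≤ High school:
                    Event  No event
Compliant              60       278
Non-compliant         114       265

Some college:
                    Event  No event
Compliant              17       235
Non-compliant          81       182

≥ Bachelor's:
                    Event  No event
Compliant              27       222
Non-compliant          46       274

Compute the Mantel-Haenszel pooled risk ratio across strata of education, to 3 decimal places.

0.490

RR_MH = Σ(aᵢ·n₀ᵢ/nᵢ) / Σ(cᵢ·n₁ᵢ/nᵢ), with n₁ᵢ = aᵢ+bᵢ (exposed), n₀ᵢ = cᵢ+dᵢ (unexposed), nᵢ = n₁ᵢ+n₀ᵢ.
Stratum 1 (≤ High school): n₁ = 338, n₀ = 379, n = 717; a·n₀/n = 60·379/717 = 31.7155; c·n₁/n = 114·338/717 = 53.7406
Stratum 2 (Some college): n₁ = 252, n₀ = 263, n = 515; a·n₀/n = 17·263/515 = 8.6816; c·n₁/n = 81·252/515 = 39.6350
Stratum 3 (≥ Bachelor's): n₁ = 249, n₀ = 320, n = 569; a·n₀/n = 27·320/569 = 15.1845; c·n₁/n = 46·249/569 = 20.1301
RR_MH = (31.7155 + 8.6816 + 15.1845) / (53.7406 + 39.6350 + 20.1301) = 55.5816 / 113.5056 = 0.48968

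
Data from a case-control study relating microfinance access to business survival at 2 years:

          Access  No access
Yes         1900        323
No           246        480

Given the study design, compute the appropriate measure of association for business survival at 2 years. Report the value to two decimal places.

Reading the table with exposure as columns: a = 1900 (Access, case), b = 246 (Access, non-case), c = 323 (No access, case), d = 480.
This is a case-control study: participants were sampled on outcome status, so risks in the source population cannot be estimated directly — relative risk is not valid here. The odds ratio is the appropriate measure.
OR = (a·d)/(b·c) = (1900 × 480) / (246 × 323) = 912000 / 79458 = 11.47776

11.48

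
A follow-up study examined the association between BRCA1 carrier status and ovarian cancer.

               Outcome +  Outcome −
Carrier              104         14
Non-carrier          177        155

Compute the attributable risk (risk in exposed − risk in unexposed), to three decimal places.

0.348

Cells: a = 104, b = 14, c = 177, d = 155.
Risk in exposed = 104/118 = 0.881356; risk in unexposed = 177/332 = 0.533133.
Risk difference = 0.881356 − 0.533133 = 0.348223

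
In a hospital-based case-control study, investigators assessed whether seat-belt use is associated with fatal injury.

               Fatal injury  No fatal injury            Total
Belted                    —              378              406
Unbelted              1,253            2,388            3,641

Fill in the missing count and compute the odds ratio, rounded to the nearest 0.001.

0.141

The missing cell is in the exposed row: 406 − 378 = 28.
So a = 28, b = 378, c = 1253, d = 2388.
OR = (a·d)/(b·c) = (28 × 2388) / (378 × 1253) = 66864 / 473634 = 0.14117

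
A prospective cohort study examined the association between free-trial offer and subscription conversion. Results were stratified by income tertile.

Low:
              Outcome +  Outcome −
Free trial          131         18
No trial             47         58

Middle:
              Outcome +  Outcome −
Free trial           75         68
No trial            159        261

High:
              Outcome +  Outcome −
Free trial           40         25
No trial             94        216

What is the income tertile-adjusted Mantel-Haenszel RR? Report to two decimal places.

1.70

RR_MH = Σ(aᵢ·n₀ᵢ/nᵢ) / Σ(cᵢ·n₁ᵢ/nᵢ), with n₁ᵢ = aᵢ+bᵢ (exposed), n₀ᵢ = cᵢ+dᵢ (unexposed), nᵢ = n₁ᵢ+n₀ᵢ.
Stratum 1 (Low): n₁ = 149, n₀ = 105, n = 254; a·n₀/n = 131·105/254 = 54.1535; c·n₁/n = 47·149/254 = 27.5709
Stratum 2 (Middle): n₁ = 143, n₀ = 420, n = 563; a·n₀/n = 75·420/563 = 55.9503; c·n₁/n = 159·143/563 = 40.3854
Stratum 3 (High): n₁ = 65, n₀ = 310, n = 375; a·n₀/n = 40·310/375 = 33.0667; c·n₁/n = 94·65/375 = 16.2933
RR_MH = (54.1535 + 55.9503 + 33.0667) / (27.5709 + 40.3854 + 16.2933) = 143.1705 / 84.2496 = 1.69936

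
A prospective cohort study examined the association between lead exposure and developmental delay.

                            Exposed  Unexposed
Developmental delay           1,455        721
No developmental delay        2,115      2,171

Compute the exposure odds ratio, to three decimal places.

Reading the table with exposure as columns: a = 1455 (Exposed, case), b = 2115 (Exposed, non-case), c = 721 (Unexposed, case), d = 2171.
OR = (a·d)/(b·c) = (1455 × 2171) / (2115 × 721) = 3158805 / 1524915 = 2.07146
The odds of developmental delay are about 2.07 times as high in the exposed group.

2.071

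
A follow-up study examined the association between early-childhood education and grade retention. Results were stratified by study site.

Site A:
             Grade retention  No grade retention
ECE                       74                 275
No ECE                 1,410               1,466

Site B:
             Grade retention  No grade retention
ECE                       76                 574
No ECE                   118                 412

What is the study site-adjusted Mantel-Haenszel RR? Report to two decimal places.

0.46

RR_MH = Σ(aᵢ·n₀ᵢ/nᵢ) / Σ(cᵢ·n₁ᵢ/nᵢ), with n₁ᵢ = aᵢ+bᵢ (exposed), n₀ᵢ = cᵢ+dᵢ (unexposed), nᵢ = n₁ᵢ+n₀ᵢ.
Stratum 1 (Site A): n₁ = 349, n₀ = 2876, n = 3225; a·n₀/n = 74·2876/3225 = 65.9919; c·n₁/n = 1410·349/3225 = 152.5860
Stratum 2 (Site B): n₁ = 650, n₀ = 530, n = 1180; a·n₀/n = 76·530/1180 = 34.1356; c·n₁/n = 118·650/1180 = 65.0000
RR_MH = (65.9919 + 34.1356) / (152.5860 + 65.0000) = 100.1275 / 217.5860 = 0.46017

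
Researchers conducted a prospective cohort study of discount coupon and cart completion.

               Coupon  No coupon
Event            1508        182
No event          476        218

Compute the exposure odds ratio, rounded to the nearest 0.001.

Reading the table with exposure as columns: a = 1508 (Coupon, case), b = 476 (Coupon, non-case), c = 182 (No coupon, case), d = 218.
OR = (a·d)/(b·c) = (1508 × 218) / (476 × 182) = 328744 / 86632 = 3.79472
The odds of cart completion are about 3.79 times as high in the coupon group.

3.795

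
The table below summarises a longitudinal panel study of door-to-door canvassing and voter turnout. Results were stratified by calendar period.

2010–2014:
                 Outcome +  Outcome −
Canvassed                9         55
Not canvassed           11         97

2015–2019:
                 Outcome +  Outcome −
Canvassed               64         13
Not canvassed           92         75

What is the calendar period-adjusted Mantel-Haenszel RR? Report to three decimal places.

RR_MH = Σ(aᵢ·n₀ᵢ/nᵢ) / Σ(cᵢ·n₁ᵢ/nᵢ), with n₁ᵢ = aᵢ+bᵢ (exposed), n₀ᵢ = cᵢ+dᵢ (unexposed), nᵢ = n₁ᵢ+n₀ᵢ.
Stratum 1 (2010–2014): n₁ = 64, n₀ = 108, n = 172; a·n₀/n = 9·108/172 = 5.6512; c·n₁/n = 11·64/172 = 4.0930
Stratum 2 (2015–2019): n₁ = 77, n₀ = 167, n = 244; a·n₀/n = 64·167/244 = 43.8033; c·n₁/n = 92·77/244 = 29.0328
RR_MH = (5.6512 + 43.8033) / (4.0930 + 29.0328) = 49.4544 / 33.1258 = 1.49293

1.493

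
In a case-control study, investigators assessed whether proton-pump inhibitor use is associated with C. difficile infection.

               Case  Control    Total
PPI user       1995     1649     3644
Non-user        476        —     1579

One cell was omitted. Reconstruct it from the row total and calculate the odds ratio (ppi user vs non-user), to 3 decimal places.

The missing cell is in the unexposed row: 1579 − 476 = 1103.
So a = 1995, b = 1649, c = 476, d = 1103.
OR = (a·d)/(b·c) = (1995 × 1103) / (1649 × 476) = 2200485 / 784924 = 2.80344

2.803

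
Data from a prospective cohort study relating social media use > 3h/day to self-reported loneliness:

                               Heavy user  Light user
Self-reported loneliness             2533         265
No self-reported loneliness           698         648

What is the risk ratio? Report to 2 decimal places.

Reading the table with exposure as columns: a = 2533 (Heavy user, case), b = 698 (Heavy user, non-case), c = 265 (Light user, case), d = 648.
Risk in exposed = 2533/3231 = 0.78397; risk in unexposed = 265/913 = 0.29025.
RR = 0.78397 / 0.29025 = 2.70099
The risk among the exposed is 2.70 times that among the unexposed.

2.70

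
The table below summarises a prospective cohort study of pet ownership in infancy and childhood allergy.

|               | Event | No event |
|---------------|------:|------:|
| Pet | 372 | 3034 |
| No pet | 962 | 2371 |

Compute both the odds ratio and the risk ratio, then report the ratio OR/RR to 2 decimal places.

Cells: a = 372, b = 3034, c = 962, d = 2371.
OR = (372·2371)/(3034·962) = 882012/2918708 = 0.30219
Risk in exposed = 372/3406 = 0.10922; risk in unexposed = 962/3333 = 0.28863; RR = 0.37841
OR/RR = 0.30219 / 0.37841 = 0.79859
The outcome is not rare, so the OR lies further from 1 than the RR.

0.80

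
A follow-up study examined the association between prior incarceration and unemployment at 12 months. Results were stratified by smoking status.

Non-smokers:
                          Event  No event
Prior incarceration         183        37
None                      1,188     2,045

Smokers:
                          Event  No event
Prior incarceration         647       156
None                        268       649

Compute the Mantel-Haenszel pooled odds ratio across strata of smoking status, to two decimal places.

OR_MH = Σ(aᵢdᵢ/nᵢ) / Σ(bᵢcᵢ/nᵢ), where nᵢ is the stratum total.
Stratum 1 (Non-smokers): n = 3453; a·d/n = 183·2045/3453 = 108.3797; b·c/n = 37·1188/3453 = 12.7298
Stratum 2 (Smokers): n = 1720; a·d/n = 647·649/1720 = 244.1297; b·c/n = 156·268/1720 = 24.3070
OR_MH = (108.3797 + 244.1297) / (12.7298 + 24.3070) = 352.5093 / 37.0368 = 9.51782

9.52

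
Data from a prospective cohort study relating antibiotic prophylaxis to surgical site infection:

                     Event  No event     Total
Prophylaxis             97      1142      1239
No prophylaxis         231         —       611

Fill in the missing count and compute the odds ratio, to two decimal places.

The missing cell is in the unexposed row: 611 − 231 = 380.
So a = 97, b = 1142, c = 231, d = 380.
OR = (a·d)/(b·c) = (97 × 380) / (1142 × 231) = 36860 / 263802 = 0.13973

0.14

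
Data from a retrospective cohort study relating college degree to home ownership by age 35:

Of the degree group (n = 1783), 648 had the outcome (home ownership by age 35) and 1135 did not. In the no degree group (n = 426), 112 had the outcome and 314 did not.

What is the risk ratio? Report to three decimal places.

From the description: a = 648, b = 1135, c = 112, d = 314.
Risk in exposed = 648/1783 = 0.36343; risk in unexposed = 112/426 = 0.26291.
RR = 0.36343 / 0.26291 = 1.38234
The risk among the exposed is 1.38 times that among the unexposed.

1.382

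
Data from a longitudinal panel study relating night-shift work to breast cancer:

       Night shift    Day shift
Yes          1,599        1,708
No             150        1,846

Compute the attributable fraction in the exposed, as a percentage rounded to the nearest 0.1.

47.4

Reading the table with exposure as columns: a = 1599 (Night shift, case), b = 150 (Night shift, non-case), c = 1708 (Day shift, case), d = 1846.
Risk in exposed = 1599/1749 = 0.91424; risk in unexposed = 1708/3554 = 0.48059.
RR = 0.91424/0.48059 = 1.90234
AR% = (RR − 1)/RR × 100 = (1.90234 − 1)/1.90234 × 100 = 47.4332%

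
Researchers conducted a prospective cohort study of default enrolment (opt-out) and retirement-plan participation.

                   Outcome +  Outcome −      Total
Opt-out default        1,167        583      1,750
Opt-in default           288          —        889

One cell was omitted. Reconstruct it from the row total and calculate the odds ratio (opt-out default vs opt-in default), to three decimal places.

4.177

The missing cell is in the unexposed row: 889 − 288 = 601.
So a = 1167, b = 583, c = 288, d = 601.
OR = (a·d)/(b·c) = (1167 × 601) / (583 × 288) = 701367 / 167904 = 4.17719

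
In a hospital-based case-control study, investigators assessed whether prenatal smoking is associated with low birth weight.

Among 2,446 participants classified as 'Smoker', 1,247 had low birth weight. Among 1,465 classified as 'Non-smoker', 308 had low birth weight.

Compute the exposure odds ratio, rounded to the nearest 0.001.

3.907

From the description: a = 1247, b = 1199, c = 308, d = 1157.
OR = (a·d)/(b·c) = (1247 × 1157) / (1199 × 308) = 1442779 / 369292 = 3.90688
The odds of low birth weight are about 3.91 times as high in the smoker group.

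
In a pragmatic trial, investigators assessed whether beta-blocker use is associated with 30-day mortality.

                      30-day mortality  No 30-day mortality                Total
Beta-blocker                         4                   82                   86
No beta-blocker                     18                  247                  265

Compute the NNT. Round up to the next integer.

47

Risk in treated group = 4/86 = 0.04651; risk in control = 18/265 = 0.06792.
Absolute risk reduction = 0.06792 − 0.04651 = 0.02141
NNT = 1 / ARR = 1 / 0.02141 = 46.701 → round up → 47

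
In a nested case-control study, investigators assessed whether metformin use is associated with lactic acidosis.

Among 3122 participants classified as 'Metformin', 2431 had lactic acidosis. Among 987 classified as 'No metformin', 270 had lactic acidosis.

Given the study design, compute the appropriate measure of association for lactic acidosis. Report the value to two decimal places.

From the description: a = 2431, b = 691, c = 270, d = 717.
This is a nested case-control study: participants were sampled on outcome status, so risks in the source population cannot be estimated directly — relative risk is not valid here. The odds ratio is the appropriate measure.
OR = (a·d)/(b·c) = (2431 × 717) / (691 × 270) = 1743027 / 186570 = 9.34248

9.34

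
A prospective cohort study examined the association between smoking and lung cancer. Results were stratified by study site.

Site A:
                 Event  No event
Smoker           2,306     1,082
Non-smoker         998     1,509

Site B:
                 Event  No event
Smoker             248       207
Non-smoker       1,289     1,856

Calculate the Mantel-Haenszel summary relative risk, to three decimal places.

1.626

RR_MH = Σ(aᵢ·n₀ᵢ/nᵢ) / Σ(cᵢ·n₁ᵢ/nᵢ), with n₁ᵢ = aᵢ+bᵢ (exposed), n₀ᵢ = cᵢ+dᵢ (unexposed), nᵢ = n₁ᵢ+n₀ᵢ.
Stratum 1 (Site A): n₁ = 3388, n₀ = 2507, n = 5895; a·n₀/n = 2306·2507/5895 = 980.6857; c·n₁/n = 998·3388/5895 = 573.5749
Stratum 2 (Site B): n₁ = 455, n₀ = 3145, n = 3600; a·n₀/n = 248·3145/3600 = 216.6556; c·n₁/n = 1289·455/3600 = 162.9153
RR_MH = (980.6857 + 216.6556) / (573.5749 + 162.9153) = 1197.3412 / 736.4902 = 1.62574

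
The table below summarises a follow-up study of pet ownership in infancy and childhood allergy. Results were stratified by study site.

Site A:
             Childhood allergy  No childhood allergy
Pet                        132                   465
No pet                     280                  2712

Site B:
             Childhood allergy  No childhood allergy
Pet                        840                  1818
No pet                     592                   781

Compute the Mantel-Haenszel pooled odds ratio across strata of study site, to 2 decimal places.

OR_MH = Σ(aᵢdᵢ/nᵢ) / Σ(bᵢcᵢ/nᵢ), where nᵢ is the stratum total.
Stratum 1 (Site A): n = 3589; a·d/n = 132·2712/3589 = 99.7448; b·c/n = 465·280/3589 = 36.2775
Stratum 2 (Site B): n = 4031; a·d/n = 840·781/4031 = 162.7487; b·c/n = 1818·592/4031 = 266.9948
OR_MH = (99.7448 + 162.7487) / (36.2775 + 266.9948) = 262.4935 / 303.2723 = 0.86554

0.87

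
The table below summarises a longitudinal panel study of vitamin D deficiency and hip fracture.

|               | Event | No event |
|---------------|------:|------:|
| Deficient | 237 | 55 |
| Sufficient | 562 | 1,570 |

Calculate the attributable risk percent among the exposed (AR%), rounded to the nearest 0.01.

67.52

Cells: a = 237, b = 55, c = 562, d = 1570.
Risk in exposed = 237/292 = 0.81164; risk in unexposed = 562/2132 = 0.26360.
RR = 0.81164/0.26360 = 3.07905
AR% = (RR − 1)/RR × 100 = (3.07905 − 1)/3.07905 × 100 = 67.5224%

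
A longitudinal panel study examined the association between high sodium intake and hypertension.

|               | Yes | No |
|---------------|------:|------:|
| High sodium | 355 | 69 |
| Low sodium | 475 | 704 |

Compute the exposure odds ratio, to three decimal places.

7.625

Cells: a = 355, b = 69, c = 475, d = 704.
OR = (a·d)/(b·c) = (355 × 704) / (69 × 475) = 249920 / 32775 = 7.62532
The odds of hypertension are about 7.63 times as high in the high sodium group.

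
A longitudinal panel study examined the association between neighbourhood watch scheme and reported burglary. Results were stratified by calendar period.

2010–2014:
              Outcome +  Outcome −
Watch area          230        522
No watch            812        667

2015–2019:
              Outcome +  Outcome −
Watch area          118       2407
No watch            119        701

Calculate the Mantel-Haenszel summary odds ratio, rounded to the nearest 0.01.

0.34

OR_MH = Σ(aᵢdᵢ/nᵢ) / Σ(bᵢcᵢ/nᵢ), where nᵢ is the stratum total.
Stratum 1 (2010–2014): n = 2231; a·d/n = 230·667/2231 = 68.7629; b·c/n = 522·812/2231 = 189.9883
Stratum 2 (2015–2019): n = 3345; a·d/n = 118·701/3345 = 24.7288; b·c/n = 2407·119/3345 = 85.6302
OR_MH = (68.7629 + 24.7288) / (189.9883 + 85.6302) = 93.4917 / 275.6185 = 0.33921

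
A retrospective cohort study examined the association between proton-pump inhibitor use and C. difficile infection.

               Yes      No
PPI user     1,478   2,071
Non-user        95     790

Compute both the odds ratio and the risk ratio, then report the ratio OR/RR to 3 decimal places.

Cells: a = 1478, b = 2071, c = 95, d = 790.
OR = (1478·790)/(2071·95) = 1167620/196745 = 5.93469
Risk in exposed = 1478/3549 = 0.41646; risk in unexposed = 95/885 = 0.10734; RR = 3.87961
OR/RR = 5.93469 / 3.87961 = 1.52971
The outcome is not rare, so the OR lies further from 1 than the RR.

1.530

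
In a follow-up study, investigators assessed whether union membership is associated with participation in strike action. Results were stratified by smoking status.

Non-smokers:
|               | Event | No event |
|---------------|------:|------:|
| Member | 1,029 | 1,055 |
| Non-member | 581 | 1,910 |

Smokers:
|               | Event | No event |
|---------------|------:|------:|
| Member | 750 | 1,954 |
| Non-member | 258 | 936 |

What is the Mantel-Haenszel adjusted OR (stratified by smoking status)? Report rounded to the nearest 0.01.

2.32

OR_MH = Σ(aᵢdᵢ/nᵢ) / Σ(bᵢcᵢ/nᵢ), where nᵢ is the stratum total.
Stratum 1 (Non-smokers): n = 4575; a·d/n = 1029·1910/4575 = 429.5934; b·c/n = 1055·581/4575 = 133.9792
Stratum 2 (Smokers): n = 3898; a·d/n = 750·936/3898 = 180.0924; b·c/n = 1954·258/3898 = 129.3309
OR_MH = (429.5934 + 180.0924) / (133.9792 + 129.3309) = 609.6858 / 263.3102 = 2.31547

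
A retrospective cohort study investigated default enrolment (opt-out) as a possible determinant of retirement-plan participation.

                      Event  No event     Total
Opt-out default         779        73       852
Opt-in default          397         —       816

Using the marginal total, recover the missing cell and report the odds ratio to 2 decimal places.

11.26

The missing cell is in the unexposed row: 816 − 397 = 419.
So a = 779, b = 73, c = 397, d = 419.
OR = (a·d)/(b·c) = (779 × 419) / (73 × 397) = 326401 / 28981 = 11.26259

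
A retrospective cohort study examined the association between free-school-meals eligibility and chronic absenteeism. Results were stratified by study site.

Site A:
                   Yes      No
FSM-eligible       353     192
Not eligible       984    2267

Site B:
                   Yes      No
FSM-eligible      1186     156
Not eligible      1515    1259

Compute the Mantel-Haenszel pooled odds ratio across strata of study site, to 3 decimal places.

5.351

OR_MH = Σ(aᵢdᵢ/nᵢ) / Σ(bᵢcᵢ/nᵢ), where nᵢ is the stratum total.
Stratum 1 (Site A): n = 3796; a·d/n = 353·2267/3796 = 210.8143; b·c/n = 192·984/3796 = 49.7703
Stratum 2 (Site B): n = 4116; a·d/n = 1186·1259/4116 = 362.7731; b·c/n = 156·1515/4116 = 57.4198
OR_MH = (210.8143 + 362.7731) / (49.7703 + 57.4198) = 573.5874 / 107.1901 = 5.35112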